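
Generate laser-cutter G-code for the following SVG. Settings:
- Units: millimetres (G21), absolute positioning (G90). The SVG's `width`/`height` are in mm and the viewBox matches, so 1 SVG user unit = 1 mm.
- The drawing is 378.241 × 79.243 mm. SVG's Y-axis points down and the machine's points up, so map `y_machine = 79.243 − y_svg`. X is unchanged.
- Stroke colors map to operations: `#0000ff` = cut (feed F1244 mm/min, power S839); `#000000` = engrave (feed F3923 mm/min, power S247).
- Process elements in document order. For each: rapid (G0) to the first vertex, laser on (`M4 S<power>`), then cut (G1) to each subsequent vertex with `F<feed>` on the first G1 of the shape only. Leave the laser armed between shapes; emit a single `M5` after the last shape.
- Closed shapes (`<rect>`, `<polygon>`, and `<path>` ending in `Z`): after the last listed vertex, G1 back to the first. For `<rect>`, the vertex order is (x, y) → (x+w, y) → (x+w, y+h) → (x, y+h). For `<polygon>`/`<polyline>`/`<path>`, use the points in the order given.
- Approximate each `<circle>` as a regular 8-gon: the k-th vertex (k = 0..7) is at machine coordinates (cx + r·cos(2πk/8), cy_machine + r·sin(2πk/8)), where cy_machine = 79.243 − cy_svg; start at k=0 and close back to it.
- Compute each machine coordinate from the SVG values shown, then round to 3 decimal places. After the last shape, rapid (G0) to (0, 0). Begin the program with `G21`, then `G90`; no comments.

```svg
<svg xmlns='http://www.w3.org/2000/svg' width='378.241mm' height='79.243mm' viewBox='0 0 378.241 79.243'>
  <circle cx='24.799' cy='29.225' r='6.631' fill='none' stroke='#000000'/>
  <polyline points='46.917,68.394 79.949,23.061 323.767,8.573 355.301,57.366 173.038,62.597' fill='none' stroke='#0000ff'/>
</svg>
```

G21
G90
G0 X31.430 Y50.018
M4 S247
G1 X29.488 Y54.707 F3923
G1 X24.799 Y56.649
G1 X20.110 Y54.707
G1 X18.168 Y50.018
G1 X20.110 Y45.329
G1 X24.799 Y43.387
G1 X29.488 Y45.329
G1 X31.430 Y50.018
G0 X46.917 Y10.849
M4 S839
G1 X79.949 Y56.182 F1244
G1 X323.767 Y70.670
G1 X355.301 Y21.877
G1 X173.038 Y16.646
M5
G0 X0.000 Y0.000

Since the viewBox matches the mm dimensions, user units are millimetres directly. The only transform is the Y-flip y_m = 79.243 − y_svg.

Shape 1 is a circle drawn with `<circle>`. Its stroke #000000 means engrave at S247, F3923. After flipping Y the toolpath is (31.430,50.018) → (29.488,54.707) → (24.799,56.649) → (20.110,54.707) → (18.168,50.018) → (20.110,45.329) → (24.799,43.387) → (29.488,45.329) → (31.430,50.018), returning to the start.

Shape 2 is a open polyline drawn with `<polyline>`. Its stroke #0000ff means cut at S839, F1244. After flipping Y the toolpath is (46.917,10.849) → (79.949,56.182) → (323.767,70.670) → (355.301,21.877) → (173.038,16.646).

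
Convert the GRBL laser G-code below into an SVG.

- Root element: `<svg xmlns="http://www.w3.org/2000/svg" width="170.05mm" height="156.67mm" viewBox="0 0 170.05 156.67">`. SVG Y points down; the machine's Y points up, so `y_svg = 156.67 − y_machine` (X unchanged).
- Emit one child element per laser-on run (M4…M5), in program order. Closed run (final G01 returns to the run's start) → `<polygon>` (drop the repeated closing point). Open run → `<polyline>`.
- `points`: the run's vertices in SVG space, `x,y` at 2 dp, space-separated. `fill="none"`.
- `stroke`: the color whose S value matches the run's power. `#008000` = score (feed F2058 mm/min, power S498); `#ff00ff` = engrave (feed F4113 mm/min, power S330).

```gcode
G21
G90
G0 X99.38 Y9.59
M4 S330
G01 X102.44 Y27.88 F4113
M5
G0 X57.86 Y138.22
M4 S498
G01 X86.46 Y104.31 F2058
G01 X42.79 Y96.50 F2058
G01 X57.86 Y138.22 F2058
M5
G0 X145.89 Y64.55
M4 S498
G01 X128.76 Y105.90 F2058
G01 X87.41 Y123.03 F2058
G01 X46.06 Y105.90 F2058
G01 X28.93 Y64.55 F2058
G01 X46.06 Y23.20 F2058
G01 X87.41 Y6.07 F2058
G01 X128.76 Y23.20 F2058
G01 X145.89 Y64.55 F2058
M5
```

<svg xmlns="http://www.w3.org/2000/svg" width="170.05mm" height="156.67mm" viewBox="0 0 170.05 156.67">
  <polyline points="99.38,147.08 102.44,128.79" fill="none" stroke="#ff00ff"/>
  <polygon points="57.86,18.45 86.46,52.36 42.79,60.17" fill="none" stroke="#008000"/>
  <polygon points="145.89,92.12 128.76,50.77 87.41,33.64 46.06,50.77 28.93,92.12 46.06,133.47 87.41,150.60 128.76,133.47" fill="none" stroke="#008000"/>
</svg>

Machine Y-up, SVG Y-down with viewBox height 156.67, so y_svg = 156.67 − y_machine; X carries over.

Run 1: power S330 maps to stroke `#ff00ff` (engrave). The run is open, so emit a `<polyline>` with points (Y-flipped): 99.38,147.08 102.44,128.79.

Run 2: the run's S498 means `#008000` (score). The run returns to its start, so emit a `<polygon>` with points (Y-flipped): 57.86,18.45 86.46,52.36 42.79,60.17.

Run 3: S498 ⇒ score layer `#008000`. The run returns to its start, so emit a `<polygon>` with points (Y-flipped): 145.89,92.12 128.76,50.77 87.41,33.64 46.06,50.77 28.93,92.12 46.06,133.47 87.41,150.60 128.76,133.47.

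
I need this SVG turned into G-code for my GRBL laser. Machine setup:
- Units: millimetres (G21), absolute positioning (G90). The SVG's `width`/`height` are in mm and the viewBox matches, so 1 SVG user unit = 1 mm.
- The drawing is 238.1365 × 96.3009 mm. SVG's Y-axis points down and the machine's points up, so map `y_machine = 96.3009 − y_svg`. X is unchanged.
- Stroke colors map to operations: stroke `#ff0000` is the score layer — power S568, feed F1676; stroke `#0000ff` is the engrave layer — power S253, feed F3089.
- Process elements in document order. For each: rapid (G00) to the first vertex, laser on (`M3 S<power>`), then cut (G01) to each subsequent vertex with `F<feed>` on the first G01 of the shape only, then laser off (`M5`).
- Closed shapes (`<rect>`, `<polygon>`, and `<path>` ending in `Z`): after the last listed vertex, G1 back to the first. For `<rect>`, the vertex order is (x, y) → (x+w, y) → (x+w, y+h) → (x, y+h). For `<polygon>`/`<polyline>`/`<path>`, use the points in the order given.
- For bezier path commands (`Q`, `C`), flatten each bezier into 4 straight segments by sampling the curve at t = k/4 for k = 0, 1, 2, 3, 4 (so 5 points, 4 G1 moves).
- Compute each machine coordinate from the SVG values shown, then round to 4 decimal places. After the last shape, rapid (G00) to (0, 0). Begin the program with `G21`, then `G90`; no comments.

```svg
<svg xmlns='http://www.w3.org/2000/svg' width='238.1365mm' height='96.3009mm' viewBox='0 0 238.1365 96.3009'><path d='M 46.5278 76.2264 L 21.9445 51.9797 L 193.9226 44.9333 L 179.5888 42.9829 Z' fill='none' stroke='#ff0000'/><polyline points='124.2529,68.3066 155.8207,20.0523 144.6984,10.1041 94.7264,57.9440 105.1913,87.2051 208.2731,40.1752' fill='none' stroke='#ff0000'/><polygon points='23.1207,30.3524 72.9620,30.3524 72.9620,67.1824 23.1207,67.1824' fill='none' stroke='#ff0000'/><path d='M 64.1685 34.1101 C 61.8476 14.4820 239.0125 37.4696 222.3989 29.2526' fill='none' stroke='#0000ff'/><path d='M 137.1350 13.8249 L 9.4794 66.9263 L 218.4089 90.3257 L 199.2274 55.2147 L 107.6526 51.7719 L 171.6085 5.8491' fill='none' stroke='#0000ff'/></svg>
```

G21
G90
G00 X46.5278 Y20.0745
M3 S568
G01 X21.9445 Y44.3212 F1676
G01 X193.9226 Y51.3676
G01 X179.5888 Y53.3180
G01 X46.5278 Y20.0745
M5
G00 X124.2529 Y27.9943
M3 S568
G01 X155.8207 Y76.2486 F1676
G01 X144.6984 Y86.1968
G01 X94.7264 Y38.3569
G01 X105.1913 Y9.0958
G01 X208.2731 Y56.1257
M5
G00 X23.1207 Y65.9485
M3 S568
G01 X72.9620 Y65.9485 F1676
G01 X72.9620 Y29.1185
G01 X23.1207 Y29.1185
G01 X23.1207 Y65.9485
M5
G00 X64.1685 Y62.1908
M3 S253
G01 X90.2492 Y70.0749 F3089
G01 X148.6435 Y68.8987
G01 X204.3579 Y65.5830
G01 X222.3989 Y67.0483
M5
G00 X137.1350 Y82.4760
M3 S253
G01 X9.4794 Y29.3746 F3089
G01 X218.4089 Y5.9752
G01 X199.2274 Y41.0862
G01 X107.6526 Y44.5290
G01 X171.6085 Y90.4518
M5
G00 X0.0000 Y0.0000

Since the viewBox matches the mm dimensions, user units are millimetres directly. The only transform is the Y-flip y_m = 96.3009 − y_svg.

Shape 1 is a closed polygon drawn with `<path>`. Its stroke #ff0000 means score at S568, F1676. After flipping Y the toolpath is (46.5278,20.0745) → (21.9445,44.3212) → (193.9226,51.3676) → (179.5888,53.3180) → (46.5278,20.0745), returning to the start.

Shape 2 is a open polyline drawn with `<polyline>`. Its stroke #ff0000 means score at S568, F1676. After flipping Y the toolpath is (124.2529,27.9943) → (155.8207,76.2486) → (144.6984,86.1968) → (94.7264,38.3569) → (105.1913,9.0958) → (208.2731,56.1257).

Shape 3 is a rectangle drawn with `<polygon>`. Its stroke #ff0000 means score at S568, F1676. After flipping Y the toolpath is (23.1207,65.9485) → (72.9620,65.9485) → (72.9620,29.1185) → (23.1207,29.1185) → (23.1207,65.9485), returning to the start.

Shape 4 is a cubic bezier drawn with `<path>`. Its stroke #0000ff means engrave at S253, F3089. After flipping Y the toolpath is (64.1685,62.1908) → (90.2492,70.0749) → (148.6435,68.8987) → (204.3579,65.5830) → (222.3989,67.0483).

Shape 5 is a open polyline drawn with `<path>`. Its stroke #0000ff means engrave at S253, F3089. After flipping Y the toolpath is (137.1350,82.4760) → (9.4794,29.3746) → (218.4089,5.9752) → (199.2274,41.0862) → (107.6526,44.5290) → (171.6085,90.4518).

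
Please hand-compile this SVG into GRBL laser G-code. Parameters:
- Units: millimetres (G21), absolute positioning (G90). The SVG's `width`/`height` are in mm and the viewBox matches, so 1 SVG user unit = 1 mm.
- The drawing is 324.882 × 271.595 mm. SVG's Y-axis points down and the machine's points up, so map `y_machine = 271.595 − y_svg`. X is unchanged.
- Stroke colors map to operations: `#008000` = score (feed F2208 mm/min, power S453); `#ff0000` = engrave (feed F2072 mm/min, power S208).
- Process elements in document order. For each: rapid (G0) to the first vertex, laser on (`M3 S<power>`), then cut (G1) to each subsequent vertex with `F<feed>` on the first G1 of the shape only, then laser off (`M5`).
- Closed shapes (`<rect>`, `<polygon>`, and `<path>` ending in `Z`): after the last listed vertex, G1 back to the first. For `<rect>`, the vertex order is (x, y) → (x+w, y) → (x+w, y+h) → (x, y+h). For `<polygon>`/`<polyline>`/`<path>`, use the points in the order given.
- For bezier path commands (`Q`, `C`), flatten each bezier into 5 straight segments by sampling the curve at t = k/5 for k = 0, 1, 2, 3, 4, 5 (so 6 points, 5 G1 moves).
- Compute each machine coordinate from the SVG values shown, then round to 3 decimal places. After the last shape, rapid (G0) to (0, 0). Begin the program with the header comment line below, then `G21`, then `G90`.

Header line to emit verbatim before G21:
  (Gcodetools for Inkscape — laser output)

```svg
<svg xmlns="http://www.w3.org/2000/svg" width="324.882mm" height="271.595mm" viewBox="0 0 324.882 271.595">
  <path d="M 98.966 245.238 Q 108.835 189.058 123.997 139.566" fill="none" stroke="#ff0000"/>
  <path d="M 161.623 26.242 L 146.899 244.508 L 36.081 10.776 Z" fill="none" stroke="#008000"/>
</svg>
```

1 u = 1 mm; y_m = 271.595 − y.

[1] `<path>` quadratic bezier, #ff0000→engrave S208 F2072: (98.966,26.357) → (103.125,48.561) → (107.708,70.231) → (112.714,91.365) → (118.144,111.965) → (123.997,132.029)

[2] `<path>` closed polygon, #008000→score S453 F2208: (161.623,245.353) → (146.899,27.087) → (36.081,260.819) → (161.623,245.353) (closed)

(Gcodetools for Inkscape — laser output)
G21
G90
G0 X98.966 Y26.357
M3 S208
G1 X103.125 Y48.561 F2072
G1 X107.708 Y70.231
G1 X112.714 Y91.365
G1 X118.144 Y111.965
G1 X123.997 Y132.029
M5
G0 X161.623 Y245.353
M3 S453
G1 X146.899 Y27.087 F2208
G1 X36.081 Y260.819
G1 X161.623 Y245.353
M5
G0 X0.000 Y0.000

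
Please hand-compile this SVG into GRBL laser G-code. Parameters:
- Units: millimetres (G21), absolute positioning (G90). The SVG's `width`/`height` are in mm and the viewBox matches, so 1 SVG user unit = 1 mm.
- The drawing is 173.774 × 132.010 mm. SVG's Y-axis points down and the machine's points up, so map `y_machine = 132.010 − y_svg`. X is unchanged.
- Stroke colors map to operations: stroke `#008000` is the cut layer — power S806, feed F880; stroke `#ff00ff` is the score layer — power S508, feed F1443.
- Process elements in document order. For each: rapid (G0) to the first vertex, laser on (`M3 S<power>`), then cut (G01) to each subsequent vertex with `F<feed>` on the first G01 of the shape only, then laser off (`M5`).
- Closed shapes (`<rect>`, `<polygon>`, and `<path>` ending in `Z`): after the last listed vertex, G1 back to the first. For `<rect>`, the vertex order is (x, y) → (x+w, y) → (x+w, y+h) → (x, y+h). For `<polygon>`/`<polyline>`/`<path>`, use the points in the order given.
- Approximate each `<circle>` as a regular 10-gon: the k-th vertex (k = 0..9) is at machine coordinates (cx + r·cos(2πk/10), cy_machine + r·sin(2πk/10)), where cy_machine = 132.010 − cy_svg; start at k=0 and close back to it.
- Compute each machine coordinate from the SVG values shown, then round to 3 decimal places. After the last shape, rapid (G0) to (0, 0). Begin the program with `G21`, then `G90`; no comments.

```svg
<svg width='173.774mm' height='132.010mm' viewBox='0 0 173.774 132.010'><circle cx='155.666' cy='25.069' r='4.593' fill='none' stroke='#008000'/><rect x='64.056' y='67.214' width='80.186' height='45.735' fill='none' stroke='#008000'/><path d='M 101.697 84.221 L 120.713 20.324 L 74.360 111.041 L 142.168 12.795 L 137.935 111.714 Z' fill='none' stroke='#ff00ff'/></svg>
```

1 u = 1 mm; y_m = 132.010 − y.

[1] `<circle>` circle, #008000→cut S806 F880: (160.259,106.941) → (159.382,109.641) → (157.085,111.309) → (154.247,111.309) → (151.950,109.641) → (151.073,106.941) → (151.950,104.241) → (154.247,102.573) → (157.085,102.573) → (159.382,104.241) → (160.259,106.941) (closed)

[2] `<rect>` rectangle, #008000→cut S806 F880: (64.056,64.796) → (144.242,64.796) → (144.242,19.061) → (64.056,19.061) → (64.056,64.796) (closed)

[3] `<path>` closed polygon, #ff00ff→score S508 F1443: (101.697,47.789) → (120.713,111.686) → (74.360,20.969) → (142.168,119.215) → (137.935,20.296) → (101.697,47.789) (closed)

G21
G90
G0 X160.259 Y106.941
M3 S806
G01 X159.382 Y109.641 F880
G01 X157.085 Y111.309
G01 X154.247 Y111.309
G01 X151.950 Y109.641
G01 X151.073 Y106.941
G01 X151.950 Y104.241
G01 X154.247 Y102.573
G01 X157.085 Y102.573
G01 X159.382 Y104.241
G01 X160.259 Y106.941
M5
G0 X64.056 Y64.796
M3 S806
G01 X144.242 Y64.796 F880
G01 X144.242 Y19.061
G01 X64.056 Y19.061
G01 X64.056 Y64.796
M5
G0 X101.697 Y47.789
M3 S508
G01 X120.713 Y111.686 F1443
G01 X74.360 Y20.969
G01 X142.168 Y119.215
G01 X137.935 Y20.296
G01 X101.697 Y47.789
M5
G0 X0.000 Y0.000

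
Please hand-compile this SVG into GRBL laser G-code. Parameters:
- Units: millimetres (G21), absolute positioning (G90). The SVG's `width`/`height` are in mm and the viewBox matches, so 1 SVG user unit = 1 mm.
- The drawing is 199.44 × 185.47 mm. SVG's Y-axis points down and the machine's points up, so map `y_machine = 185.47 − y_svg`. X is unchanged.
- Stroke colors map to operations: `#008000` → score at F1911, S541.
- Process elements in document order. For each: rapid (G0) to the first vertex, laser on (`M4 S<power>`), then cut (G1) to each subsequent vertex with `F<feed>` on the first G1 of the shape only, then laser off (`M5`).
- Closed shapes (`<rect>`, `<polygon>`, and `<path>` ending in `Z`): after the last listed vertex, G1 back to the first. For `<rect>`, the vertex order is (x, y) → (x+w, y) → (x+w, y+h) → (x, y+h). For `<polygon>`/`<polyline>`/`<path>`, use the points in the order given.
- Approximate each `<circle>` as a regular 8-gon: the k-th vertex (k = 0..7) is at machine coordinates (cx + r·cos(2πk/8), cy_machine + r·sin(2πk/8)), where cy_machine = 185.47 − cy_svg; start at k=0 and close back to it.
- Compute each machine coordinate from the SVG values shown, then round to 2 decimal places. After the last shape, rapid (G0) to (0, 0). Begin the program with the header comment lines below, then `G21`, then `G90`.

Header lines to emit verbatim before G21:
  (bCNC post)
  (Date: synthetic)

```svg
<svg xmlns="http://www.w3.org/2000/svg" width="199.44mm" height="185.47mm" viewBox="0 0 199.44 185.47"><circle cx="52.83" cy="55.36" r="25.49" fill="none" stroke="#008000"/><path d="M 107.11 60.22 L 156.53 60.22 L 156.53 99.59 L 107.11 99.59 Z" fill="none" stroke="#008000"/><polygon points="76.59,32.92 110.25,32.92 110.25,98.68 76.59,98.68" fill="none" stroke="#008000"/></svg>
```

1 u = 1 mm; y_m = 185.47 − y.

[1] `<circle>` circle, #008000→score S541 F1911: (78.32,130.11) → (70.85,148.13) → (52.83,155.60) → (34.81,148.13) → (27.34,130.11) → (34.81,112.09) → (52.83,104.62) → (70.85,112.09) → (78.32,130.11) (closed)

[2] `<path>` rectangle, #008000→score S541 F1911: (107.11,125.25) → (156.53,125.25) → (156.53,85.88) → (107.11,85.88) → (107.11,125.25) (closed)

[3] `<polygon>` rectangle, #008000→score S541 F1911: (76.59,152.55) → (110.25,152.55) → (110.25,86.79) → (76.59,86.79) → (76.59,152.55) (closed)

(bCNC post)
(Date: synthetic)
G21
G90
G0 X78.32 Y130.11
M4 S541
G1 X70.85 Y148.13 F1911
G1 X52.83 Y155.60
G1 X34.81 Y148.13
G1 X27.34 Y130.11
G1 X34.81 Y112.09
G1 X52.83 Y104.62
G1 X70.85 Y112.09
G1 X78.32 Y130.11
M5
G0 X107.11 Y125.25
M4 S541
G1 X156.53 Y125.25 F1911
G1 X156.53 Y85.88
G1 X107.11 Y85.88
G1 X107.11 Y125.25
M5
G0 X76.59 Y152.55
M4 S541
G1 X110.25 Y152.55 F1911
G1 X110.25 Y86.79
G1 X76.59 Y86.79
G1 X76.59 Y152.55
M5
G0 X0.00 Y0.00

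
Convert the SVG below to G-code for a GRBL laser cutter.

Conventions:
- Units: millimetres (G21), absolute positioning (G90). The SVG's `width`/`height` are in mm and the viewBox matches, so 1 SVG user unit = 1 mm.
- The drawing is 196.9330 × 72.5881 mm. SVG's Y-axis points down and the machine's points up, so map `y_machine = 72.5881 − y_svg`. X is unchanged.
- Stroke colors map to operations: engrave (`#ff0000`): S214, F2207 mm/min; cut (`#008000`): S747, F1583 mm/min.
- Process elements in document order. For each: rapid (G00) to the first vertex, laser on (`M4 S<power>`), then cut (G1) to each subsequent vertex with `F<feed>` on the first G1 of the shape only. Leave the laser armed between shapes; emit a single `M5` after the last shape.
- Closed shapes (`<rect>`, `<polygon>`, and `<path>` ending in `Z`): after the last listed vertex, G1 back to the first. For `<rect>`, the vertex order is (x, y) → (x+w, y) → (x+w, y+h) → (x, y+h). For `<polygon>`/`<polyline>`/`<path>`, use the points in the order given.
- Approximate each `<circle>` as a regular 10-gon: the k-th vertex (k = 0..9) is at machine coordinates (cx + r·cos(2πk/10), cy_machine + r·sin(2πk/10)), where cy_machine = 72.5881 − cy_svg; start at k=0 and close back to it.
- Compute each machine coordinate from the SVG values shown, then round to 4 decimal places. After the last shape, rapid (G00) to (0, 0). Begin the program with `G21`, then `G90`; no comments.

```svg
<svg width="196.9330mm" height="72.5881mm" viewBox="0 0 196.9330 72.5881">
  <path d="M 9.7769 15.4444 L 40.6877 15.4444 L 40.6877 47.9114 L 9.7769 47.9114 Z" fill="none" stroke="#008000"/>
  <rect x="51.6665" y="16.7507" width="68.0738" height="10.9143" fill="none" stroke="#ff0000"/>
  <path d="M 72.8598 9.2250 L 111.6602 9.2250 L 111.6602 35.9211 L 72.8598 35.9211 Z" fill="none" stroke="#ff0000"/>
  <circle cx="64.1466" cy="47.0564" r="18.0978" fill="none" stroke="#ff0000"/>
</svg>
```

G21
G90
G00 X9.7769 Y57.1437
M4 S747
G1 X40.6877 Y57.1437 F1583
G1 X40.6877 Y24.6767
G1 X9.7769 Y24.6767
G1 X9.7769 Y57.1437
G00 X51.6665 Y55.8374
M4 S214
G1 X119.7403 Y55.8374 F2207
G1 X119.7403 Y44.9231
G1 X51.6665 Y44.9231
G1 X51.6665 Y55.8374
G00 X72.8598 Y63.3631
M4 S214
G1 X111.6602 Y63.3631 F2207
G1 X111.6602 Y36.6670
G1 X72.8598 Y36.6670
G1 X72.8598 Y63.3631
G00 X82.2444 Y25.5317
M4 S214
G1 X78.7880 Y36.1693 F2207
G1 X69.7391 Y42.7437
G1 X58.5541 Y42.7437
G1 X49.5052 Y36.1693
G1 X46.0488 Y25.5317
G1 X49.5052 Y14.8941
G1 X58.5541 Y8.3197
G1 X69.7391 Y8.3197
G1 X78.7880 Y14.8941
G1 X82.2444 Y25.5317
M5
G00 X0.0000 Y0.0000

Since the viewBox matches the mm dimensions, user units are millimetres directly. The only transform is the Y-flip y_m = 72.5881 − y_svg.

Shape 1 is a rectangle drawn with `<path>`. Its stroke #008000 means cut at S747, F1583. After flipping Y the toolpath is (9.7769,57.1437) → (40.6877,57.1437) → (40.6877,24.6767) → (9.7769,24.6767) → (9.7769,57.1437), returning to the start.

Shape 2 is a rectangle drawn with `<rect>`. Its stroke #ff0000 means engrave at S214, F2207. After flipping Y the toolpath is (51.6665,55.8374) → (119.7403,55.8374) → (119.7403,44.9231) → (51.6665,44.9231) → (51.6665,55.8374), returning to the start.

Shape 3 is a rectangle drawn with `<path>`. Its stroke #ff0000 means engrave at S214, F2207. After flipping Y the toolpath is (72.8598,63.3631) → (111.6602,63.3631) → (111.6602,36.6670) → (72.8598,36.6670) → (72.8598,63.3631), returning to the start.

Shape 4 is a circle drawn with `<circle>`. Its stroke #ff0000 means engrave at S214, F2207. After flipping Y the toolpath is (82.2444,25.5317) → (78.7880,36.1693) → (69.7391,42.7437) → (58.5541,42.7437) → (49.5052,36.1693) → (46.0488,25.5317) → (49.5052,14.8941) → (58.5541,8.3197) → (69.7391,8.3197) → (78.7880,14.8941) → (82.2444,25.5317), returning to the start.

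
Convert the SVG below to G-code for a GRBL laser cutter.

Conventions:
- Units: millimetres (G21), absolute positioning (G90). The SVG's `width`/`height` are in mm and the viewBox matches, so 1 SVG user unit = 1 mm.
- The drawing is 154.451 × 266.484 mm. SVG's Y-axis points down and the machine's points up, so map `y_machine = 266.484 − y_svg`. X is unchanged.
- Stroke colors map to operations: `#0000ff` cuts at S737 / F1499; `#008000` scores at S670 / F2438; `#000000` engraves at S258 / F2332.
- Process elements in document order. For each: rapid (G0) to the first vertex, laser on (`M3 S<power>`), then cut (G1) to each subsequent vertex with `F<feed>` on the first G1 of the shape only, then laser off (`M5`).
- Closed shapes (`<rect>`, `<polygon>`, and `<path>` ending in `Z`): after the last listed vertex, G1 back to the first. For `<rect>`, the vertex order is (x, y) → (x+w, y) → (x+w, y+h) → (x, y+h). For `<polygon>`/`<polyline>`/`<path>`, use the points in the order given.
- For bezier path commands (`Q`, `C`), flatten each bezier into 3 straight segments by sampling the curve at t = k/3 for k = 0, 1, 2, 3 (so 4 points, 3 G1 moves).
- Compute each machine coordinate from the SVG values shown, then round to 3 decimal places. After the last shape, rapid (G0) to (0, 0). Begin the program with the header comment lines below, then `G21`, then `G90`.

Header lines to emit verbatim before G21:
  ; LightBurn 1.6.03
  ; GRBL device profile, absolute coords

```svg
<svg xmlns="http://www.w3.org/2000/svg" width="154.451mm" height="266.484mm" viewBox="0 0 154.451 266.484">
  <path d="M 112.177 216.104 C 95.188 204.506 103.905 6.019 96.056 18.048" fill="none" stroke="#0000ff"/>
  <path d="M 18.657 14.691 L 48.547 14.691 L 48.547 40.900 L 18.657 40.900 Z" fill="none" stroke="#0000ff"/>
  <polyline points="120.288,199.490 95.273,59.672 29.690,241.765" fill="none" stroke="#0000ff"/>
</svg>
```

Since the viewBox matches the mm dimensions, user units are millimetres directly. The only transform is the Y-flip y_m = 266.484 − y_svg.

Shape 1 is a cubic bezier drawn with `<path>`. Its stroke #0000ff means cut at S737, F1499. After flipping Y the toolpath is (112.177,50.380) → (102.191,109.556) → (99.949,205.012) → (96.056,248.436).

Shape 2 is a rectangle drawn with `<path>`. Its stroke #0000ff means cut at S737, F1499. After flipping Y the toolpath is (18.657,251.793) → (48.547,251.793) → (48.547,225.584) → (18.657,225.584) → (18.657,251.793), returning to the start.

Shape 3 is a open polyline drawn with `<polyline>`. Its stroke #0000ff means cut at S737, F1499. After flipping Y the toolpath is (120.288,66.994) → (95.273,206.812) → (29.690,24.719).

; LightBurn 1.6.03
; GRBL device profile, absolute coords
G21
G90
G0 X112.177 Y50.380
M3 S737
G1 X102.191 Y109.556 F1499
G1 X99.949 Y205.012
G1 X96.056 Y248.436
M5
G0 X18.657 Y251.793
M3 S737
G1 X48.547 Y251.793 F1499
G1 X48.547 Y225.584
G1 X18.657 Y225.584
G1 X18.657 Y251.793
M5
G0 X120.288 Y66.994
M3 S737
G1 X95.273 Y206.812 F1499
G1 X29.690 Y24.719
M5
G0 X0.000 Y0.000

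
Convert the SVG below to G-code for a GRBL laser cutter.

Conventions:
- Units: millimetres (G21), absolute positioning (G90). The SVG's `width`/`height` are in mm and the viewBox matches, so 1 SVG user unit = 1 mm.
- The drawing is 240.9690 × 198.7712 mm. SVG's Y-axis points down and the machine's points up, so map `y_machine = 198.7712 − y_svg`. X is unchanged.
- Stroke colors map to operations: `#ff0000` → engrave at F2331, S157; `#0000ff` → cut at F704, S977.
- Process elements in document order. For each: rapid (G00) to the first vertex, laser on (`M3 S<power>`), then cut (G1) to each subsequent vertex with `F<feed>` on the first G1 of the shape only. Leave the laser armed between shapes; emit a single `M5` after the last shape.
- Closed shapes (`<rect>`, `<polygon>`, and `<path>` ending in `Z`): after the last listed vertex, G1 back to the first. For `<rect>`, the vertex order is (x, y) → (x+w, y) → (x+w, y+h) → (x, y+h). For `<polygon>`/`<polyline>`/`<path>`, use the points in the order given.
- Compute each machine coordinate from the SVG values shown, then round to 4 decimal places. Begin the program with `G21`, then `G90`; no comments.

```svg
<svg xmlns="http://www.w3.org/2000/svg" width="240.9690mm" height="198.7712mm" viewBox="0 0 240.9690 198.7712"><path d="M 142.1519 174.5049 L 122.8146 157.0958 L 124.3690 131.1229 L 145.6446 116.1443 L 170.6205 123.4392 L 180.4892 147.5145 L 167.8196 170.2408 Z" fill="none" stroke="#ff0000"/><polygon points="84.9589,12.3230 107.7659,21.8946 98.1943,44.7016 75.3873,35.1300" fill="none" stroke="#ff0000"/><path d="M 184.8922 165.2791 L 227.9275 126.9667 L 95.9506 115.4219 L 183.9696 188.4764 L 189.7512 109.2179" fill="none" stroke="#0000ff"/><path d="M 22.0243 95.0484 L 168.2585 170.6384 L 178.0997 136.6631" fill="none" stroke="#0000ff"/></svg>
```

G21
G90
G00 X142.1519 Y24.2663
M3 S157
G1 X122.8146 Y41.6754 F2331
G1 X124.3690 Y67.6483
G1 X145.6446 Y82.6269
G1 X170.6205 Y75.3320
G1 X180.4892 Y51.2567
G1 X167.8196 Y28.5304
G1 X142.1519 Y24.2663
G00 X84.9589 Y186.4482
M3 S157
G1 X107.7659 Y176.8766 F2331
G1 X98.1943 Y154.0696
G1 X75.3873 Y163.6412
G1 X84.9589 Y186.4482
G00 X184.8922 Y33.4921
M3 S977
G1 X227.9275 Y71.8045 F704
G1 X95.9506 Y83.3493
G1 X183.9696 Y10.2948
G1 X189.7512 Y89.5533
G00 X22.0243 Y103.7228
M3 S977
G1 X168.2585 Y28.1328 F704
G1 X178.0997 Y62.1081
M5

viewBox `0 0 240.9690 198.7712` with mm width/height → 1 unit = 1 mm. Flip: y_m = 198.7712 − y_svg.

**Shape 1** — `<path>` regular polygon, stroke `#ff0000` → engrave (S157, F2331). Machine vertices: (142.1519,24.2663) → (122.8146,41.6754) → (124.3690,67.6483) → (145.6446,82.6269) → (170.6205,75.3320) → (180.4892,51.2567) → (167.8196,28.5304) → (142.1519,24.2663). Closed: final G1 returns to the first vertex.

**Shape 2** — `<polygon>` regular polygon, stroke `#ff0000` → engrave (S157, F2331). Machine vertices: (84.9589,186.4482) → (107.7659,176.8766) → (98.1943,154.0696) → (75.3873,163.6412) → (84.9589,186.4482). Closed: final G1 returns to the first vertex.

**Shape 3** — `<path>` open polyline, stroke `#0000ff` → cut (S977, F704). Machine vertices: (184.8922,33.4921) → (227.9275,71.8045) → (95.9506,83.3493) → (183.9696,10.2948) → (189.7512,89.5533). Open path.

**Shape 4** — `<path>` open polyline, stroke `#0000ff` → cut (S977, F704). Machine vertices: (22.0243,103.7228) → (168.2585,28.1328) → (178.0997,62.1081). Open path.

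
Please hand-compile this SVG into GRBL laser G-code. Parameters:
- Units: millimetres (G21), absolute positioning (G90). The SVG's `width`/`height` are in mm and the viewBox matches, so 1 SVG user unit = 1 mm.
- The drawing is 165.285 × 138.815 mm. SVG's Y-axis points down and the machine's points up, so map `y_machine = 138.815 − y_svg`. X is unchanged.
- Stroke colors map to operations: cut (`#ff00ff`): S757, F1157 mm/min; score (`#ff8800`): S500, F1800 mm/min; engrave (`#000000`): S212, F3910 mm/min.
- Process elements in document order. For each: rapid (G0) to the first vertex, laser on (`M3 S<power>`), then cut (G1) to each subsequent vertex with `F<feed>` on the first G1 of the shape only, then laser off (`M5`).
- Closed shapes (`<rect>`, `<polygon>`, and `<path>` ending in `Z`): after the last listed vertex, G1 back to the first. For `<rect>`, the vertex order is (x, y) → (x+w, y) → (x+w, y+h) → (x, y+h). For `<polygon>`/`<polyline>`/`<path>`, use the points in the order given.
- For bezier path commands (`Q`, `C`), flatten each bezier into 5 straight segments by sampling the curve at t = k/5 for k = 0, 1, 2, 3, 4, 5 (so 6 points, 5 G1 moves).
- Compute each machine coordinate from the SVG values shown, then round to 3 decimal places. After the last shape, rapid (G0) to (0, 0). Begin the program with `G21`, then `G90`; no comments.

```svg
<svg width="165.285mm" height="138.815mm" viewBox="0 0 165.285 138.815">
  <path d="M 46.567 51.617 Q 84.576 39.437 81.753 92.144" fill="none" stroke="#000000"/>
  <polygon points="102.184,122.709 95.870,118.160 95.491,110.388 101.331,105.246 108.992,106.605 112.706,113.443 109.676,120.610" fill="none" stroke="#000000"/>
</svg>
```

G21
G90
G0 X46.567 Y87.198
M3 S212
G1 X60.137 Y89.475 F3910
G1 X70.441 Y86.560
G1 X77.478 Y78.455
G1 X81.249 Y65.158
G1 X81.753 Y46.671
M5
G0 X102.184 Y16.106
M3 S212
G1 X95.870 Y20.655 F3910
G1 X95.491 Y28.427
G1 X101.331 Y33.569
G1 X108.992 Y32.210
G1 X112.706 Y25.372
G1 X109.676 Y18.205
G1 X102.184 Y16.106
M5
G0 X0.000 Y0.000

1 u = 1 mm; y_m = 138.815 − y.

[1] `<path>` quadratic bezier, #000000→engrave S212 F3910: (46.567,87.198) → (60.137,89.475) → (70.441,86.560) → (77.478,78.455) → (81.249,65.158) → (81.753,46.671)

[2] `<polygon>` regular polygon, #000000→engrave S212 F3910: (102.184,16.106) → (95.870,20.655) → (95.491,28.427) → (101.331,33.569) → (108.992,32.210) → (112.706,25.372) → (109.676,18.205) → (102.184,16.106) (closed)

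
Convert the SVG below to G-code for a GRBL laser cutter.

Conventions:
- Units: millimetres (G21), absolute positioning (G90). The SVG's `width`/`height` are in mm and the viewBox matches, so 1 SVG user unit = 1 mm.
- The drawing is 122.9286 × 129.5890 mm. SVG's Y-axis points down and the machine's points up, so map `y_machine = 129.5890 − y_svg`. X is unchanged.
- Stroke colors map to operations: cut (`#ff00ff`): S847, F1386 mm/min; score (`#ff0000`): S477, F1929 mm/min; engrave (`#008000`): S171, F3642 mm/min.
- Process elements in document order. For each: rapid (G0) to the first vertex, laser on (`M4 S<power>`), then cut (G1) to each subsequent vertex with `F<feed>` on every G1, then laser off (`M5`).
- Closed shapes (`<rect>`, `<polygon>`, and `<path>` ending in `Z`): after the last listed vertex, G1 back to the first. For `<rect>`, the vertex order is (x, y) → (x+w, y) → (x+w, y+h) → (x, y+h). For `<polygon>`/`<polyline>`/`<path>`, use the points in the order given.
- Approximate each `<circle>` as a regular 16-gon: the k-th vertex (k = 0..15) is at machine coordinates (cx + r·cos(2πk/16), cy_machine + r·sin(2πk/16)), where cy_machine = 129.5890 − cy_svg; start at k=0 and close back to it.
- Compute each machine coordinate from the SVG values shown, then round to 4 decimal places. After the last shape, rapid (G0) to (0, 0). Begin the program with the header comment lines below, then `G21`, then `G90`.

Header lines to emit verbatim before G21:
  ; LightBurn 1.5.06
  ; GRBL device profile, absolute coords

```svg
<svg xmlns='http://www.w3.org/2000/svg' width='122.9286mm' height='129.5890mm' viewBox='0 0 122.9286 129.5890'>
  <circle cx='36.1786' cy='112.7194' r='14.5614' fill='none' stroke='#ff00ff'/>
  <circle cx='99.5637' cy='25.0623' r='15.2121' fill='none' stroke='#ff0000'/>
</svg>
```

viewBox `0 0 122.9286 129.5890` with mm width/height → 1 unit = 1 mm. Flip: y_m = 129.5890 − y_svg.

**Shape 1** — `<circle>` circle, stroke `#ff00ff` → cut (S847, F1386). Machine vertices: (50.7400,16.8696) → (49.6316,22.4420) → (46.4751,27.1661) → (41.7510,30.3226) → (36.1786,31.4310) → (30.6062,30.3226) → (25.8821,27.1661) → (22.7256,22.4420) → (21.6172,16.8696) → (22.7256,11.2972) → (25.8821,6.5731) → (30.6062,3.4166) → (36.1786,2.3082) → (41.7510,3.4166) → (46.4751,6.5731) → (49.6316,11.2972) → (50.7400,16.8696). Closed: final G1 returns to the first vertex.

**Shape 2** — `<circle>` circle, stroke `#ff0000` → score (S477, F1929). Machine vertices: (114.7758,104.5267) → (113.6178,110.3481) → (110.3203,115.2833) → (105.3851,118.5808) → (99.5637,119.7388) → (93.7423,118.5808) → (88.8071,115.2833) → (85.5096,110.3481) → (84.3516,104.5267) → (85.5096,98.7053) → (88.8071,93.7701) → (93.7423,90.4726) → (99.5637,89.3146) → (105.3851,90.4726) → (110.3203,93.7701) → (113.6178,98.7053) → (114.7758,104.5267). Closed: final G1 returns to the first vertex.

; LightBurn 1.5.06
; GRBL device profile, absolute coords
G21
G90
G0 X50.7400 Y16.8696
M4 S847
G1 X49.6316 Y22.4420 F1386
G1 X46.4751 Y27.1661 F1386
G1 X41.7510 Y30.3226 F1386
G1 X36.1786 Y31.4310 F1386
G1 X30.6062 Y30.3226 F1386
G1 X25.8821 Y27.1661 F1386
G1 X22.7256 Y22.4420 F1386
G1 X21.6172 Y16.8696 F1386
G1 X22.7256 Y11.2972 F1386
G1 X25.8821 Y6.5731 F1386
G1 X30.6062 Y3.4166 F1386
G1 X36.1786 Y2.3082 F1386
G1 X41.7510 Y3.4166 F1386
G1 X46.4751 Y6.5731 F1386
G1 X49.6316 Y11.2972 F1386
G1 X50.7400 Y16.8696 F1386
M5
G0 X114.7758 Y104.5267
M4 S477
G1 X113.6178 Y110.3481 F1929
G1 X110.3203 Y115.2833 F1929
G1 X105.3851 Y118.5808 F1929
G1 X99.5637 Y119.7388 F1929
G1 X93.7423 Y118.5808 F1929
G1 X88.8071 Y115.2833 F1929
G1 X85.5096 Y110.3481 F1929
G1 X84.3516 Y104.5267 F1929
G1 X85.5096 Y98.7053 F1929
G1 X88.8071 Y93.7701 F1929
G1 X93.7423 Y90.4726 F1929
G1 X99.5637 Y89.3146 F1929
G1 X105.3851 Y90.4726 F1929
G1 X110.3203 Y93.7701 F1929
G1 X113.6178 Y98.7053 F1929
G1 X114.7758 Y104.5267 F1929
M5
G0 X0.0000 Y0.0000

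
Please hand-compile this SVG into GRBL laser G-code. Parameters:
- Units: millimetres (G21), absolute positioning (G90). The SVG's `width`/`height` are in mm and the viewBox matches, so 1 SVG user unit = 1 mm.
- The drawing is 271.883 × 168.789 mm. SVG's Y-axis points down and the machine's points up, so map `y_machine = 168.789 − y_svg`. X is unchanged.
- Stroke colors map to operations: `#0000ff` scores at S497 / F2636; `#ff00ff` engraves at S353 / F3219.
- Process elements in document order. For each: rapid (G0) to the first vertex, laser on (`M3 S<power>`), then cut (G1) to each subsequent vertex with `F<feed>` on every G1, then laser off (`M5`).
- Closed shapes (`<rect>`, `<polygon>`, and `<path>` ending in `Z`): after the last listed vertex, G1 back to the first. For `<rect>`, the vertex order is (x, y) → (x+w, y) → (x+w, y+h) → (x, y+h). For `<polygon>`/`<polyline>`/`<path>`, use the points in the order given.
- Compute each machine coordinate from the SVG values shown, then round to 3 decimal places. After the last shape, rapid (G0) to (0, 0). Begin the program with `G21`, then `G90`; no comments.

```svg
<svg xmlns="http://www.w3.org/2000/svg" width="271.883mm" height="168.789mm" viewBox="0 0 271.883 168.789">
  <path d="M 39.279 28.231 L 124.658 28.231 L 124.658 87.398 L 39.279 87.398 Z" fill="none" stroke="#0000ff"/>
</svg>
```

G21
G90
G0 X39.279 Y140.558
M3 S497
G1 X124.658 Y140.558 F2636
G1 X124.658 Y81.391 F2636
G1 X39.279 Y81.391 F2636
G1 X39.279 Y140.558 F2636
M5
G0 X0.000 Y0.000

Since the viewBox matches the mm dimensions, user units are millimetres directly. The only transform is the Y-flip y_m = 168.789 − y_svg.

Shape 1 is a rectangle drawn with `<path>`. Its stroke #0000ff means score at S497, F2636. After flipping Y the toolpath is (39.279,140.558) → (124.658,140.558) → (124.658,81.391) → (39.279,81.391) → (39.279,140.558), returning to the start.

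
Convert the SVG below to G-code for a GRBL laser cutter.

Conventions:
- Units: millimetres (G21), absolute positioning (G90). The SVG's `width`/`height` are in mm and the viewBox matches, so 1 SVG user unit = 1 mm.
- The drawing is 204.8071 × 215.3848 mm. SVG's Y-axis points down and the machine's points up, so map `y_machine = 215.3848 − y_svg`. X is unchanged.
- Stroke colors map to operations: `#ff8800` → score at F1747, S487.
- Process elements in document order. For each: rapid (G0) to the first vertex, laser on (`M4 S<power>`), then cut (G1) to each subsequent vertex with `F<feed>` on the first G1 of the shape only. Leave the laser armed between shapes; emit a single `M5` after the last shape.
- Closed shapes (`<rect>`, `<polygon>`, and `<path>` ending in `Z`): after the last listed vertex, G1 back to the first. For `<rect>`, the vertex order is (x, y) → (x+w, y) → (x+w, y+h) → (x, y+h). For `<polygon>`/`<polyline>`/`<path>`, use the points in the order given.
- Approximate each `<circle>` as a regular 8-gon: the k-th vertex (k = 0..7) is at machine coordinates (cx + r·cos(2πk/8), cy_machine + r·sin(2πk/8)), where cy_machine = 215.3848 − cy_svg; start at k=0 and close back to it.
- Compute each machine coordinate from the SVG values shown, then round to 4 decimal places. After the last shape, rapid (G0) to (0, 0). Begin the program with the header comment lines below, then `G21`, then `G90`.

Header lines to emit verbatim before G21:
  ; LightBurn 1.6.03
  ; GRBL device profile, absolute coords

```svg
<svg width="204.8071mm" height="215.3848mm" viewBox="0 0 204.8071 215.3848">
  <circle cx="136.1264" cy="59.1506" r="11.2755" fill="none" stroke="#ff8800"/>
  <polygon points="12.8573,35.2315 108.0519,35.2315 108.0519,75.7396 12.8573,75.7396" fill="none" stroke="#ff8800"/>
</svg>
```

viewBox `0 0 204.8071 215.3848` with mm width/height → 1 unit = 1 mm. Flip: y_m = 215.3848 − y_svg.

**Shape 1** — `<circle>` circle, stroke `#ff8800` → score (S487, F1747). Machine vertices: (147.4019,156.2342) → (144.0994,164.2072) → (136.1264,167.5097) → (128.1534,164.2072) → (124.8509,156.2342) → (128.1534,148.2612) → (136.1264,144.9587) → (144.0994,148.2612) → (147.4019,156.2342). Closed: final G1 returns to the first vertex.

**Shape 2** — `<polygon>` rectangle, stroke `#ff8800` → score (S487, F1747). Machine vertices: (12.8573,180.1533) → (108.0519,180.1533) → (108.0519,139.6452) → (12.8573,139.6452) → (12.8573,180.1533). Closed: final G1 returns to the first vertex.

; LightBurn 1.6.03
; GRBL device profile, absolute coords
G21
G90
G0 X147.4019 Y156.2342
M4 S487
G1 X144.0994 Y164.2072 F1747
G1 X136.1264 Y167.5097
G1 X128.1534 Y164.2072
G1 X124.8509 Y156.2342
G1 X128.1534 Y148.2612
G1 X136.1264 Y144.9587
G1 X144.0994 Y148.2612
G1 X147.4019 Y156.2342
G0 X12.8573 Y180.1533
M4 S487
G1 X108.0519 Y180.1533 F1747
G1 X108.0519 Y139.6452
G1 X12.8573 Y139.6452
G1 X12.8573 Y180.1533
M5
G0 X0.0000 Y0.0000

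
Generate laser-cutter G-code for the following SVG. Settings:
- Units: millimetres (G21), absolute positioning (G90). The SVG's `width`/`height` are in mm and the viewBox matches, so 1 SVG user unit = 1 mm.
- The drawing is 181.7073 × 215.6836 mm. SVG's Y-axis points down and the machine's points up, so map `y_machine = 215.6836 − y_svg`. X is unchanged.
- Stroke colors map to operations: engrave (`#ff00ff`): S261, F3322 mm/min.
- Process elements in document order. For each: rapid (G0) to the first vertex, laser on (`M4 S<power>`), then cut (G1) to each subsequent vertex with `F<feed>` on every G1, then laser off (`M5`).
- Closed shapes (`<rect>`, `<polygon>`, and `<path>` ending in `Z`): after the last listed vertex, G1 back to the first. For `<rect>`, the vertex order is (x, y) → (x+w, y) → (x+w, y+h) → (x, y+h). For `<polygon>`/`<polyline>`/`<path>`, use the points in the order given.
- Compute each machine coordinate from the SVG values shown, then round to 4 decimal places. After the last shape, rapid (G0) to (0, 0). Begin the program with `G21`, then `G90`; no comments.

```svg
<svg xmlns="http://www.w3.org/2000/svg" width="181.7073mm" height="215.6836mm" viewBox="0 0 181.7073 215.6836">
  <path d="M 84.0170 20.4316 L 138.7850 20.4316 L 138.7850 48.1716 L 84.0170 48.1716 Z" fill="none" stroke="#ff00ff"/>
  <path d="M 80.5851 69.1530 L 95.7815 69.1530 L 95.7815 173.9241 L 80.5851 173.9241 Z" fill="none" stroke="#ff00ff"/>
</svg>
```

G21
G90
G0 X84.0170 Y195.2520
M4 S261
G1 X138.7850 Y195.2520 F3322
G1 X138.7850 Y167.5120 F3322
G1 X84.0170 Y167.5120 F3322
G1 X84.0170 Y195.2520 F3322
M5
G0 X80.5851 Y146.5306
M4 S261
G1 X95.7815 Y146.5306 F3322
G1 X95.7815 Y41.7595 F3322
G1 X80.5851 Y41.7595 F3322
G1 X80.5851 Y146.5306 F3322
M5
G0 X0.0000 Y0.0000

1 u = 1 mm; y_m = 215.6836 − y.

[1] `<path>` rectangle, #ff00ff→engrave S261 F3322: (84.0170,195.2520) → (138.7850,195.2520) → (138.7850,167.5120) → (84.0170,167.5120) → (84.0170,195.2520) (closed)

[2] `<path>` rectangle, #ff00ff→engrave S261 F3322: (80.5851,146.5306) → (95.7815,146.5306) → (95.7815,41.7595) → (80.5851,41.7595) → (80.5851,146.5306) (closed)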